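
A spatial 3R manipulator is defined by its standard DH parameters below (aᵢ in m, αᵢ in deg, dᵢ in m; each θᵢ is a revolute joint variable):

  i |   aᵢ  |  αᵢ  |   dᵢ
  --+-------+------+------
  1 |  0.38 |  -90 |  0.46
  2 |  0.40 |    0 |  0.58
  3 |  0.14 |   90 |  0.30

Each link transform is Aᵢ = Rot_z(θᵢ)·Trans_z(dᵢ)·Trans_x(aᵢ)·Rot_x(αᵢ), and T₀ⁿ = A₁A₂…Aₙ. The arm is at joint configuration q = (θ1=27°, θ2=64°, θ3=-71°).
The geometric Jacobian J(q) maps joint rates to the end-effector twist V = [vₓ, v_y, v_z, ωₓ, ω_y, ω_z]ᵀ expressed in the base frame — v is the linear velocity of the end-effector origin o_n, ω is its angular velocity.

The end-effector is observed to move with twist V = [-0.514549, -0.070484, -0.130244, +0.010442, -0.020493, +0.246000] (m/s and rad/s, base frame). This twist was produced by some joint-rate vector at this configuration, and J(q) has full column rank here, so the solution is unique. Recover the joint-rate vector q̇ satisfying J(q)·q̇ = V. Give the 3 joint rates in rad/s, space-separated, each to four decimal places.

0.2460 0.7610 -0.7840

o_n = [0.2191, 1.0993, 0.1175]
J₁: ẑ×o_n = [-1.0993, 0.2191, 0.0000], ω = ẑ
J2: z=[-0.4540, 0.8910, 0.0000] o=[0.3386, 0.1725, 0.4600] → [-0.3051, -0.1555, -0.3143, -0.4540, 0.8910, 0.0000]
J3: z=[-0.4540, 0.8910, 0.0000] o=[0.2315, 0.7689, 0.1005] → [0.0152, 0.0077, -0.1390, -0.4540, 0.8910, 0.0000]
q̇ = J⁺·V = [0.2460, 0.7610, -0.7840]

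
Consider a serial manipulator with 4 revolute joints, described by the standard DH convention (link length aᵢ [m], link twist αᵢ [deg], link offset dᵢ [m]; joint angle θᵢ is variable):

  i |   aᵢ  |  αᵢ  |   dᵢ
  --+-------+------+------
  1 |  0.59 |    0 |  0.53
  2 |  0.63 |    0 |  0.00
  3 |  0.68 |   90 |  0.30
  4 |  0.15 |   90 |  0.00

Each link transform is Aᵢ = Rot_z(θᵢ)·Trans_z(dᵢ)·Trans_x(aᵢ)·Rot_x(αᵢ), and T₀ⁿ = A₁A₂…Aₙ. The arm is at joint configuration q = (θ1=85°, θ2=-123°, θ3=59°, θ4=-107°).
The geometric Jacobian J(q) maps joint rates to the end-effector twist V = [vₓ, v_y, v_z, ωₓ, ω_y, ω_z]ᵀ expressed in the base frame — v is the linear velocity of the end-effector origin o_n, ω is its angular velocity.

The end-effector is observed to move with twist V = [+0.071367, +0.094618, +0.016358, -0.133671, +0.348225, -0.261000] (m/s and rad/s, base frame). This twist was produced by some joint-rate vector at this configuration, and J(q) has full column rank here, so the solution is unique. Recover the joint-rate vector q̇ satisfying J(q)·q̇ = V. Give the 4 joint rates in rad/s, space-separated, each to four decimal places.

0.2360 0.2810 -0.7780 -0.3730

o_n = [1.1418, 0.4279, 0.6866]
J₁: ẑ×o_n = [-0.4279, 1.1418, 0.0000], ω = ẑ
J2: z=[0.0000, 0.0000, 1.0000] o=[0.0514, 0.5878, 0.5300] → [0.1599, 1.0903, -0.0000, 0.0000, 0.0000, 1.0000]
J3: z=[0.0000, 0.0000, 1.0000] o=[0.5479, 0.1999, 0.5300] → [-0.2280, 0.5939, 0.0000, 0.0000, 0.0000, 1.0000]
J4: z=[0.3584, -0.9336, 0.0000] o=[1.1827, 0.4436, 0.8300] → [0.1339, 0.0514, -0.0439, 0.3584, -0.9336, 0.0000]
q̇ = J⁺·V = [0.2360, 0.2810, -0.7780, -0.3730]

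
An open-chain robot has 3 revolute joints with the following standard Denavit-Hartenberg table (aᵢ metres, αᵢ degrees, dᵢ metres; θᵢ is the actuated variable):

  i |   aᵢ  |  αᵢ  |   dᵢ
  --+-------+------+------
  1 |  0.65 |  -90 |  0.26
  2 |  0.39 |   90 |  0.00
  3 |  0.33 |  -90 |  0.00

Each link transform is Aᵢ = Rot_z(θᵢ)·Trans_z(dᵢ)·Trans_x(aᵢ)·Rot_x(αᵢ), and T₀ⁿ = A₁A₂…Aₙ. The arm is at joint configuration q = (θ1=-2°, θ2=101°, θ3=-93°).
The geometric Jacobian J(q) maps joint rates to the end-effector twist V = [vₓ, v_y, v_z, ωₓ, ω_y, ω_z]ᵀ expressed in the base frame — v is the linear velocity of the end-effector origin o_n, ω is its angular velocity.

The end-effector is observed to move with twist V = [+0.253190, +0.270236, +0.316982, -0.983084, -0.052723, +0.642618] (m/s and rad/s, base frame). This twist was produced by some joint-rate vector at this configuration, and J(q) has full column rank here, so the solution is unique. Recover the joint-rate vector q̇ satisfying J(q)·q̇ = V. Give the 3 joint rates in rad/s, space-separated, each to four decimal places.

0.4520 -0.0870 -0.9990

o_n = [0.5670, -0.3495, -0.1059]
J₁: ẑ×o_n = [0.3495, 0.5670, -0.0000], ω = ẑ
J2: z=[0.0349, 0.9994, 0.0000] o=[0.6496, -0.0227, 0.2600] → [-0.3657, 0.0128, 0.0711, 0.0349, 0.9994, 0.0000]
J3: z=[0.9810, -0.0343, -0.1908] o=[0.5752, -0.0201, -0.1228] → [-0.0634, -0.0151, -0.3235, 0.9810, -0.0343, -0.1908]
q̇ = J⁺·V = [0.4520, -0.0870, -0.9990]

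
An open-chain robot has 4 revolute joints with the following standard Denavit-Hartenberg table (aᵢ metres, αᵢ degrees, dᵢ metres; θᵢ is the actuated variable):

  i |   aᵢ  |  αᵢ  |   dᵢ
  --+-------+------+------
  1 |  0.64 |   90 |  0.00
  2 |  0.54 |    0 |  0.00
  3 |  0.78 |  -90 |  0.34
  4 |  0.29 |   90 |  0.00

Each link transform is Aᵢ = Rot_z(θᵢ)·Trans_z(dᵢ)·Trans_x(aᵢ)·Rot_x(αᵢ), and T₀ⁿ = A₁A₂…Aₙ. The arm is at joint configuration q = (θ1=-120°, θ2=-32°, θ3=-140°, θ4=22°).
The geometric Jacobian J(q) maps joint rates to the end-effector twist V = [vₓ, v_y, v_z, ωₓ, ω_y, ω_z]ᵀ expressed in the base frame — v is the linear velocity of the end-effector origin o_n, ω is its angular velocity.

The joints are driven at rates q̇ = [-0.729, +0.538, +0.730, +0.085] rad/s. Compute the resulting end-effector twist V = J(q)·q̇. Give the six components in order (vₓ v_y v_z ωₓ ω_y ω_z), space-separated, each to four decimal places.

-0.1074 -0.1453 -1.0694 -1.1040 0.6238 -0.8132

o_n = [-0.2300, 0.0644, -0.4321]
J₁: ẑ×o_n = [-0.0644, -0.2300, 0.0000], ω = ẑ
J2: z=[-0.8660, 0.5000, 0.0000] o=[-0.3200, -0.5543, 0.0000] → [-0.2161, -0.3742, -0.5807, -0.8660, 0.5000, 0.0000]
J3: z=[-0.8660, 0.5000, 0.0000] o=[-0.5490, -0.9508, -0.2862] → [-0.0730, -0.1264, -1.0387, -0.8660, 0.5000, 0.0000]
J4: z=[-0.0696, -0.1205, -0.9903] o=[-0.4572, -0.1119, -0.3947] → [0.1791, -0.2276, 0.0151, -0.0696, -0.1205, -0.9903]
V = J·q̇ = [-0.1074, -0.1453, -1.0694, -1.1040, 0.6238, -0.8132]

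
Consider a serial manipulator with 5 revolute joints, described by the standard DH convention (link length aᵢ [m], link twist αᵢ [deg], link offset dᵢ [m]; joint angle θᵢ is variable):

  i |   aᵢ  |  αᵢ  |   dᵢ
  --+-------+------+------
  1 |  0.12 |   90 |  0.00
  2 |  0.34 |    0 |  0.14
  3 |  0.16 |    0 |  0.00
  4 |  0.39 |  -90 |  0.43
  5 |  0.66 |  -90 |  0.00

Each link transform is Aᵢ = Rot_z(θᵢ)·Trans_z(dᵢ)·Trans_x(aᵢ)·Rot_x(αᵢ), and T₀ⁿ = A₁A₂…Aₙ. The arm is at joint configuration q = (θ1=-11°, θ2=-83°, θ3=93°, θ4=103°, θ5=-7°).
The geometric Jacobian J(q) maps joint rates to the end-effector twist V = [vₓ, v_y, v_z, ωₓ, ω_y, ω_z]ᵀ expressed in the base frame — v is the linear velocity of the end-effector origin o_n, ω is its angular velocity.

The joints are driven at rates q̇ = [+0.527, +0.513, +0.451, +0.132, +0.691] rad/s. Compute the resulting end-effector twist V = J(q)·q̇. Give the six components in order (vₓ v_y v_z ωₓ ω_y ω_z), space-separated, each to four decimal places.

-0.4988 0.5101 -0.2232 -0.8335 -0.9545 0.2570

o_n = [-0.2118, -0.6214, 0.6523]
J₁: ẑ×o_n = [0.6214, -0.2118, 0.0000], ω = ẑ
J2: z=[-0.1908, -0.9816, 0.0000] o=[0.1178, -0.0229, 0.0000] → [-0.6403, 0.1245, -0.2093, -0.1908, -0.9816, 0.0000]
J3: z=[-0.1908, -0.9816, 0.0000] o=[0.1318, -0.1682, -0.3375] → [-0.9716, 0.1889, -0.2508, -0.1908, -0.9816, 0.0000]
J4: z=[-0.1908, -0.9816, 0.0000] o=[0.2864, -0.1983, -0.3097] → [-0.9443, 0.1836, -0.4083, -0.1908, -0.9816, 0.0000]
J5: z=[-0.9036, 0.1756, -0.3907] o=[0.0548, -0.5913, 0.0493] → [0.0941, 0.6490, 0.0740, -0.9036, 0.1756, -0.3907]
V = J·q̇ = [-0.4988, 0.5101, -0.2232, -0.8335, -0.9545, 0.2570]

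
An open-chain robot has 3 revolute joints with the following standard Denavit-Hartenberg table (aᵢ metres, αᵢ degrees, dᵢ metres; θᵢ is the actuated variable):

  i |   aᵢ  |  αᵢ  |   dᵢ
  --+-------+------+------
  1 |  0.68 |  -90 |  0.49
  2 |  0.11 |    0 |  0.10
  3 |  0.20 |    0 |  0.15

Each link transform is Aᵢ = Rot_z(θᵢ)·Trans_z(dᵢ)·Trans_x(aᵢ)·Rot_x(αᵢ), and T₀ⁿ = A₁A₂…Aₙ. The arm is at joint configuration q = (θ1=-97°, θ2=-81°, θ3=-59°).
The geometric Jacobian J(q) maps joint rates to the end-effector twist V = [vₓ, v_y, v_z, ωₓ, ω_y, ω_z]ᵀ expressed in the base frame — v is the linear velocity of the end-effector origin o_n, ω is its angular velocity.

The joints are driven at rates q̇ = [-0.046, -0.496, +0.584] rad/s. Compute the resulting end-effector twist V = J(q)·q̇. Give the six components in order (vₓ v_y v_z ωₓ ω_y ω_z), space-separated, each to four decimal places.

o_n = [0.1818, -0.5704, 0.7272]
J₁: ẑ×o_n = [0.5704, 0.1818, -0.0000], ω = ẑ
J2: z=[0.9925, -0.1219, 0.0000] o=[-0.0829, -0.6749, 0.4900] → [-0.0289, -0.2354, 0.1360, 0.9925, -0.1219, 0.0000]
J3: z=[0.9925, -0.1219, 0.0000] o=[0.0143, -0.7042, 0.5986] → [-0.0157, -0.1276, 0.1532, 0.9925, -0.1219, 0.0000]
V = J·q̇ = [-0.0211, 0.0339, 0.0220, 0.0873, -0.0107, -0.0460]

-0.0211 0.0339 0.0220 0.0873 -0.0107 -0.0460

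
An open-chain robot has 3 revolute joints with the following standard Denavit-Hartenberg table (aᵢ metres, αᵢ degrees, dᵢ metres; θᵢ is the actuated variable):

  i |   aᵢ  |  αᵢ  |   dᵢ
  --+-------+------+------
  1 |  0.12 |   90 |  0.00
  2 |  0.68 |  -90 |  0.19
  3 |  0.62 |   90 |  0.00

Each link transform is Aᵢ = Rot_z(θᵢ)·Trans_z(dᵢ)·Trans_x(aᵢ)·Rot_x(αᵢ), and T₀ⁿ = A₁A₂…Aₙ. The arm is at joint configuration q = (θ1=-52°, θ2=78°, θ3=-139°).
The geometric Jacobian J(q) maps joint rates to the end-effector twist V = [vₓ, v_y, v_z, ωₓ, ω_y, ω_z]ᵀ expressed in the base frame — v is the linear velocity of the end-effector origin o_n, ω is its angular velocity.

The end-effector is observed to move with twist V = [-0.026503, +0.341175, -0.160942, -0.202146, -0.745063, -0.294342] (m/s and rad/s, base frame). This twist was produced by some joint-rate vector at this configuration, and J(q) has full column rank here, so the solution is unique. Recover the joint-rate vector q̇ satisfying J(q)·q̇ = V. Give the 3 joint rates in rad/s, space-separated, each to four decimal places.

-0.1960 0.6180 -0.4730

o_n = [-0.3692, -0.4967, 0.2074]
J₁: ẑ×o_n = [0.4967, -0.3692, 0.0000], ω = ẑ
J2: z=[-0.7880, -0.6157, 0.0000] o=[0.0739, -0.0946, 0.0000] → [-0.1277, 0.1635, 0.0441, -0.7880, -0.6157, 0.0000]
J3: z=[-0.6022, 0.7708, 0.2079] o=[0.0112, -0.3229, 0.6651] → [-0.3167, -0.3547, 0.3979, -0.6022, 0.7708, 0.2079]
q̇ = J⁺·V = [-0.1960, 0.6180, -0.4730]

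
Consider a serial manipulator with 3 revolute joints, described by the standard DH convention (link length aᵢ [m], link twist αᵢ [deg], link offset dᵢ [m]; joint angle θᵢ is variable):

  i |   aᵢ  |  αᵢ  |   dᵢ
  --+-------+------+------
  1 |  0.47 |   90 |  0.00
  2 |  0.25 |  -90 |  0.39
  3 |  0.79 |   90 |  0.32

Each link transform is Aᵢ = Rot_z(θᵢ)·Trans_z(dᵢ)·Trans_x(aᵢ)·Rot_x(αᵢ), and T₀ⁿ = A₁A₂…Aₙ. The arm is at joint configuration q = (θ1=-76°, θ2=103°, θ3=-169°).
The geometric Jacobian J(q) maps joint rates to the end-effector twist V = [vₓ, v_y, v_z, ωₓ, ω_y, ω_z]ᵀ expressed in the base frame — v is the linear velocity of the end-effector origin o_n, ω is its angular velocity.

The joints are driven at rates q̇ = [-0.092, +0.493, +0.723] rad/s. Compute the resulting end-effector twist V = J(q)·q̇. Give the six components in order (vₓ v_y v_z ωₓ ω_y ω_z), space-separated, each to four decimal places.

-0.5170 -0.3491 0.0108 -0.6488 0.5643 -0.2546

o_n = [-0.4578, -0.3990, -0.5840]
J₁: ẑ×o_n = [0.3990, -0.4578, 0.0000], ω = ẑ
J2: z=[-0.9703, -0.2419, 0.0000] o=[0.1137, -0.4560, 0.0000] → [0.1413, -0.5667, -0.1936, -0.9703, -0.2419, 0.0000]
J3: z=[-0.2357, 0.9454, -0.2250] o=[-0.2783, -0.4958, 0.2436] → [-0.7607, -0.1547, 0.1469, -0.2357, 0.9454, -0.2250]
V = J·q̇ = [-0.5170, -0.3491, 0.0108, -0.6488, 0.5643, -0.2546]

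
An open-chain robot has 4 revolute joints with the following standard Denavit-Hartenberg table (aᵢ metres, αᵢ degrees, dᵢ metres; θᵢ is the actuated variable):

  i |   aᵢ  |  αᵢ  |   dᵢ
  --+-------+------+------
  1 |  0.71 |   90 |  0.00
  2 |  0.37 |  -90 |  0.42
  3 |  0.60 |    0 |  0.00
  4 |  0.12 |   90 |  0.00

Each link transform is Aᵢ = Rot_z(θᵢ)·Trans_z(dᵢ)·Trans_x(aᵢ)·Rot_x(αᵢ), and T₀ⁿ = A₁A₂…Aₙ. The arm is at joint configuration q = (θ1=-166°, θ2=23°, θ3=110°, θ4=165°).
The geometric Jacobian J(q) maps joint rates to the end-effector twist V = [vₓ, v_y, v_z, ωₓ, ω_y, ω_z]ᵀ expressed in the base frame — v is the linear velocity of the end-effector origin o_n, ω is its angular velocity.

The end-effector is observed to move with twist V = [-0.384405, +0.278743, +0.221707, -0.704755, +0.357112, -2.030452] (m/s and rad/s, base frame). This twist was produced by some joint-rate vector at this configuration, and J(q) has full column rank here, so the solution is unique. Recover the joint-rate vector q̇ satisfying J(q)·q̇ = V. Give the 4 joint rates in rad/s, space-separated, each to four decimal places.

-0.6230 0.5170 -0.9520 -0.5770

o_n = [-0.8396, -0.2343, 0.0685]
J₁: ẑ×o_n = [0.2343, -0.8396, 0.0000], ω = ẑ
J2: z=[-0.2419, 0.9703, 0.0000] o=[-0.6889, -0.1718, 0.0000] → [0.0664, 0.0166, 0.1613, -0.2419, 0.9703, 0.0000]
J3: z=[0.3791, 0.0945, 0.9205] o=[-1.1210, 0.1534, 0.1446] → [0.3497, 0.2879, -0.1736, 0.3791, 0.0945, 0.9205]
J4: z=[0.3791, 0.0945, 0.9205] o=[-0.8013, -0.3480, 0.0644] → [-0.1042, -0.0368, 0.0467, 0.3791, 0.0945, 0.9205]
q̇ = J⁺·V = [-0.6230, 0.5170, -0.9520, -0.5770]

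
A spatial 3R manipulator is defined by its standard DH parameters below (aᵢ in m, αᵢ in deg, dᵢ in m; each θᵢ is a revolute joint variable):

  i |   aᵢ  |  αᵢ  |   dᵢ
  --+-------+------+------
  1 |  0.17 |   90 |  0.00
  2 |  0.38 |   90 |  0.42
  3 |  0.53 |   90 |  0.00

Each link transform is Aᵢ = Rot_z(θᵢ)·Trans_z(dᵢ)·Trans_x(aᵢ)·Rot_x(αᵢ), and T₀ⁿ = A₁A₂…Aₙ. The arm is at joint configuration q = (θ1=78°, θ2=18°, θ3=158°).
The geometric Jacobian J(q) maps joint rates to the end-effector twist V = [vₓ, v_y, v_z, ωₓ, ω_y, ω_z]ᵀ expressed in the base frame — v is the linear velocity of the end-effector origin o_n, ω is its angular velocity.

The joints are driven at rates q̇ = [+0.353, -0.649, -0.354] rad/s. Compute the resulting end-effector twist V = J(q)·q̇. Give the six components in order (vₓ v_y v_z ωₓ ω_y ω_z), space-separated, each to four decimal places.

0.2027 0.2256 0.0905 -0.6576 0.0279 0.6897

o_n = [0.6183, -0.0660, -0.0344]
J₁: ẑ×o_n = [0.0660, 0.6183, -0.0000], ω = ẑ
J2: z=[0.9781, -0.2079, 0.0000] o=[0.0353, 0.1663, 0.0000] → [0.0072, 0.0337, -0.1060, 0.9781, -0.2079, 0.0000]
J3: z=[0.0642, 0.3023, -0.9511] o=[0.5213, 0.4325, 0.1174] → [-0.5199, -0.0825, -0.0614, 0.0642, 0.3023, -0.9511]
V = J·q̇ = [0.2027, 0.2256, 0.0905, -0.6576, 0.0279, 0.6897]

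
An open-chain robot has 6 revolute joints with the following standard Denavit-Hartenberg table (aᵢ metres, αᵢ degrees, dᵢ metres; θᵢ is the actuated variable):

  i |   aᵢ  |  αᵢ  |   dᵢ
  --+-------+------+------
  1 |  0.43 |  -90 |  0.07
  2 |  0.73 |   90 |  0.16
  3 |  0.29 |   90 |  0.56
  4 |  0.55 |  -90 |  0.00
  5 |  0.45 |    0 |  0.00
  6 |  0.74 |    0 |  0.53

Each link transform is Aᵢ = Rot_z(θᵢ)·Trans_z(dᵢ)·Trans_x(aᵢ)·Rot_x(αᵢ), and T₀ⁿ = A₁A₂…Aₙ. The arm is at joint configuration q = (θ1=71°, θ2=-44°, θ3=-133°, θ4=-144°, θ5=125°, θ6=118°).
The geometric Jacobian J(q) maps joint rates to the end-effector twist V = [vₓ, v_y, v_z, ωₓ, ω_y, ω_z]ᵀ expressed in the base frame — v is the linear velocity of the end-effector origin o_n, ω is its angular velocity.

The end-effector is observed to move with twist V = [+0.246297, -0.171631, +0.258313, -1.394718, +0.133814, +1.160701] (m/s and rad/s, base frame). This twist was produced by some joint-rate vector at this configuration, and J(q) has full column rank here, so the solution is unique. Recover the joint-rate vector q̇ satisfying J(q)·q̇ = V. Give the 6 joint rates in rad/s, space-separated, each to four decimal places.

0.6620 0.7640 -0.1200 0.3270 -0.4440 -0.4290

o_n = [0.2257, 0.3246, 0.2406]
J₁: ẑ×o_n = [-0.3246, 0.2257, 0.0000], ω = ẑ
J2: z=[-0.9455, 0.3256, 0.0000] o=[0.1400, 0.4066, 0.0700] → [0.0555, 0.1613, 0.0496, -0.9455, 0.3256, 0.0000]
J3: z=[-0.2262, -0.6568, 0.7193] o=[0.1597, 0.9552, 0.5771] → [0.6746, -0.0286, 0.1860, -0.2262, -0.6568, 0.7193]
J4: z=[-0.8161, -0.2754, -0.5080] o=[0.1872, 0.3838, 0.8425] → [0.1357, -0.5108, 0.0589, -0.8161, -0.2754, -0.5080]
J5: z=[0.4955, 0.1188, -0.8604] o=[0.0237, 0.9085, 0.8208] → [-0.5713, 0.1137, -0.3133, 0.4955, 0.1188, -0.8604]
J6: z=[0.4955, 0.1188, -0.8604] o=[0.4013, 0.7638, 1.0183] → [-0.4702, 0.5365, -0.1967, 0.4955, 0.1188, -0.8604]
q̇ = J⁺·V = [0.6620, 0.7640, -0.1200, 0.3270, -0.4440, -0.4290]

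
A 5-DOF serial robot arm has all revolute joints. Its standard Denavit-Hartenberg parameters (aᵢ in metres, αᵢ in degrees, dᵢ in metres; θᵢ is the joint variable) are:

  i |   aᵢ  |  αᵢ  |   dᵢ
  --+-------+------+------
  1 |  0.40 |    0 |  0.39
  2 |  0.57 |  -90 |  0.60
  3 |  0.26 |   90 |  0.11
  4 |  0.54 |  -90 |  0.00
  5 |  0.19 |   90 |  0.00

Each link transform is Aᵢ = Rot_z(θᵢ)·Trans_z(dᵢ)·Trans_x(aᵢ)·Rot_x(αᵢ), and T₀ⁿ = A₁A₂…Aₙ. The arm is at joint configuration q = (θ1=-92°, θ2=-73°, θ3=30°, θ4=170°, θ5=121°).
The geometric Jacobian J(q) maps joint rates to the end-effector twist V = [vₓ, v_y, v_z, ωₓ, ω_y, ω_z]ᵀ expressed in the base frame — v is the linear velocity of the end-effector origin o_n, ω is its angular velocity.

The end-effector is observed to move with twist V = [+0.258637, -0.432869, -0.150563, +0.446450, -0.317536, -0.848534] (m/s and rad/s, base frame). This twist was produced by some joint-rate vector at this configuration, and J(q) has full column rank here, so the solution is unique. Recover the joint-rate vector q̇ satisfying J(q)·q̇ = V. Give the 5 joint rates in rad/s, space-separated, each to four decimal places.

o_n = [-0.2908, -0.6673, 0.9367]
J₁: ẑ×o_n = [0.6673, -0.2908, 0.0000], ω = ẑ
J2: z=[0.0000, 0.0000, 1.0000] o=[-0.0140, -0.3998, 0.3900] → [0.2675, -0.2768, 0.0000, 0.0000, 0.0000, 1.0000]
J3: z=[0.2588, -0.9659, 0.0000] o=[-0.5645, -0.5473, 0.9900] → [0.0515, 0.0138, 0.2334, 0.2588, -0.9659, 0.0000]
J4: z=[-0.4830, -0.1294, 0.8660] o=[-0.7536, -0.7118, 0.8600] → [-0.0485, 0.4378, 0.0384, -0.4830, -0.1294, 0.8660]
J5: z=[-0.1096, 0.9902, 0.0868] o=[-0.2844, -0.6832, 1.1259] → [-0.1887, -0.0213, 0.0046, -0.1096, 0.9902, 0.0868]
q̇ = J⁺·V = [0.1160, -0.0460, -0.4680, -0.9700, -0.9040]

0.1160 -0.0460 -0.4680 -0.9700 -0.9040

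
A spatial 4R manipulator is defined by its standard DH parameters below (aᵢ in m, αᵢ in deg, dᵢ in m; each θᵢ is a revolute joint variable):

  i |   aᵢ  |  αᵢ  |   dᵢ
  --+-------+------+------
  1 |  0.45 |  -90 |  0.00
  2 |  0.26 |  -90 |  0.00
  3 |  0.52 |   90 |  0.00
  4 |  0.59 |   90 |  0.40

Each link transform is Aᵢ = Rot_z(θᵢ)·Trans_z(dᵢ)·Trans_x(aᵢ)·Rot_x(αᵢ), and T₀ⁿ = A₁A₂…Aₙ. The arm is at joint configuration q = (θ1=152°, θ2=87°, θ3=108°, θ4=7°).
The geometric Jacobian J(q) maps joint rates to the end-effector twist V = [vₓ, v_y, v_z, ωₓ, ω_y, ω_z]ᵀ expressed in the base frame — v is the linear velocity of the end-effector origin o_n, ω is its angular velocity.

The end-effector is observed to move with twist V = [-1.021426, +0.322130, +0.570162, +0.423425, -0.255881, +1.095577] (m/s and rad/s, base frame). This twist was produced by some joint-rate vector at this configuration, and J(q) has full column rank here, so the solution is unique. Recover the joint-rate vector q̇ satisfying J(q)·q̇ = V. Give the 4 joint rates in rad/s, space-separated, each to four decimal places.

0.6310 -0.1320 0.4690 -0.5150

o_n = [0.2039, 1.2224, -0.3021]
J₁: ẑ×o_n = [-1.2224, 0.2039, 0.0000], ω = ẑ
J2: z=[-0.4695, -0.8829, 0.0000] o=[-0.3973, 0.2113, 0.0000] → [0.2668, -0.1418, 0.0562, -0.4695, -0.8829, 0.0000]
J3: z=[0.8817, -0.4688, -0.0523] o=[-0.4093, 0.2177, -0.2596] → [0.0725, 0.0054, 1.1735, 0.8817, -0.4688, -0.0523]
J4: z=[0.1011, 0.2962, -0.9498] o=[-0.1697, 0.6504, -0.0992] → [0.4832, -0.3344, -0.0528, 0.1011, 0.2962, -0.9498]
q̇ = J⁺·V = [0.6310, -0.1320, 0.4690, -0.5150]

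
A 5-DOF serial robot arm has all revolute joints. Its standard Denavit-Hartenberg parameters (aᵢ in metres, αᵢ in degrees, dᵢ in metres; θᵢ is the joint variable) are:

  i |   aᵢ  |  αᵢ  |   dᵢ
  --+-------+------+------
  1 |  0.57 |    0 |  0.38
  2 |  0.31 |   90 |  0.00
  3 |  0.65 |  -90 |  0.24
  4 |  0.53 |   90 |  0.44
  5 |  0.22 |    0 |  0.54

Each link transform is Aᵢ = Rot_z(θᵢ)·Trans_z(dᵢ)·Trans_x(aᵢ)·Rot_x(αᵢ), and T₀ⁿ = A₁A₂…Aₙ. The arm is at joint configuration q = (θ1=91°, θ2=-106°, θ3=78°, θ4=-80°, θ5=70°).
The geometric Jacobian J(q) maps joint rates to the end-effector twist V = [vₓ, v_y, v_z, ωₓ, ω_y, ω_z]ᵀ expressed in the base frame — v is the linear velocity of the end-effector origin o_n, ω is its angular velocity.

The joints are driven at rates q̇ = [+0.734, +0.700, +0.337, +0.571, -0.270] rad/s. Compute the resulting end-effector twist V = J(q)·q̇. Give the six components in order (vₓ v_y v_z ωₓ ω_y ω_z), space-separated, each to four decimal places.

o_n = [-0.5174, -0.2567, 0.7329]
J₁: ẑ×o_n = [0.2567, -0.5174, 0.0000], ω = ẑ
J2: z=[0.0000, 0.0000, 1.0000] o=[-0.0099, 0.5699, 0.3800] → [0.8267, -0.5074, 0.0000, 0.0000, 0.0000, 1.0000]
J3: z=[-0.2588, -0.9659, 0.0000] o=[0.2895, 0.4897, 0.3800] → [-0.3409, 0.0913, -0.5862, -0.2588, -0.9659, 0.0000]
J4: z=[-0.9448, 0.2532, 0.2079] o=[0.3579, 0.2229, 1.0158] → [0.0281, -0.4493, 0.6747, -0.9448, 0.2532, 0.2079]
J5: z=[-0.2427, -0.1147, -0.9633] o=[-0.1744, -0.1748, 1.1973] → [-0.0256, 0.2176, -0.0195, -0.2427, -0.1147, -0.9633]
V = J·q̇ = [0.6752, -1.0195, 0.1930, -0.5612, -0.1500, 1.8128]

0.6752 -1.0195 0.1930 -0.5612 -0.1500 1.8128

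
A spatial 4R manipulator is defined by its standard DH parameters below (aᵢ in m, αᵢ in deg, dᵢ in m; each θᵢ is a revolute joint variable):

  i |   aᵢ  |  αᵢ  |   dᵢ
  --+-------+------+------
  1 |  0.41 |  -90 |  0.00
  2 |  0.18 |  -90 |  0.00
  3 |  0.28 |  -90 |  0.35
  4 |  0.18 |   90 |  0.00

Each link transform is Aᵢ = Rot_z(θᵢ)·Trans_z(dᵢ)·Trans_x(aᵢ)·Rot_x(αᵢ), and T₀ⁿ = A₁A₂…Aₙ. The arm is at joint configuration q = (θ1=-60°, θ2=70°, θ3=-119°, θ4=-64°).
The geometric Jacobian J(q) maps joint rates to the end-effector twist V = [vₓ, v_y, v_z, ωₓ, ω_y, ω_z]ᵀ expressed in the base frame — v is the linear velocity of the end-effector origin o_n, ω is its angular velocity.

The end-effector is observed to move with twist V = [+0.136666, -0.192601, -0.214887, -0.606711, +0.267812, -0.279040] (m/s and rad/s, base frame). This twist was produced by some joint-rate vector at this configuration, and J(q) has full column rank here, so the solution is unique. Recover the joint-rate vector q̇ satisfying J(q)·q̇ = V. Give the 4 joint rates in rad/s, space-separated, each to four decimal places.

-0.6650 -0.0890 0.3710 -0.6240

o_n = [0.2374, 0.2166, -0.1807]
J₁: ẑ×o_n = [-0.2166, 0.2374, 0.0000], ω = ẑ
J2: z=[0.8660, 0.5000, 0.0000] o=[0.2050, -0.3551, 0.0000] → [-0.0903, 0.1565, 0.4789, 0.8660, 0.5000, 0.0000]
J3: z=[-0.4698, 0.8138, -0.3420] o=[0.2358, -0.4084, -0.1691] → [0.2044, -0.0060, -0.2950, -0.4698, 0.8138, -0.3420]
J4: z=[0.5694, -0.0167, -0.8219] o=[0.2602, 0.0391, -0.1613] → [0.1462, 0.0298, 0.1007, 0.5694, -0.0167, -0.8219]
q̇ = J⁺·V = [-0.6650, -0.0890, 0.3710, -0.6240]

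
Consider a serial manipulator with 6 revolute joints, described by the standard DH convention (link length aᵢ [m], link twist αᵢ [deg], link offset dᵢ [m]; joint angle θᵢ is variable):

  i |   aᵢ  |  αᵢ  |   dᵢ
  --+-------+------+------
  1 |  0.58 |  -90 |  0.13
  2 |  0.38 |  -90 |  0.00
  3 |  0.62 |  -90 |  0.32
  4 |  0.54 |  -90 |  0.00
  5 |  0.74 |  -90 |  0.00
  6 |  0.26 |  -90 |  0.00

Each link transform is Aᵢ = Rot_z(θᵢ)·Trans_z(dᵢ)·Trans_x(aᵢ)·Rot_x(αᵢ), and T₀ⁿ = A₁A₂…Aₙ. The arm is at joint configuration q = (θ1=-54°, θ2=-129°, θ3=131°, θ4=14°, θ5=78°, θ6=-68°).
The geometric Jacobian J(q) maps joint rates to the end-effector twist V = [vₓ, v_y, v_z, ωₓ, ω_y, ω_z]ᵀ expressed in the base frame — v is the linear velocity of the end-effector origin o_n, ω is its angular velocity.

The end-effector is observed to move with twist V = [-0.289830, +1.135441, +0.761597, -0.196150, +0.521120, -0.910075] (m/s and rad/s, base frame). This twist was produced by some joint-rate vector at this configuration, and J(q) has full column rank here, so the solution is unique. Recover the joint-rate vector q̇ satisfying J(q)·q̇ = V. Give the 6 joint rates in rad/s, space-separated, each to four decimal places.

o_n = [-0.9642, -1.1980, 0.2115]
J₁: ẑ×o_n = [1.1980, -0.9642, 0.0000], ω = ẑ
J2: z=[0.8090, 0.5878, 0.0000] o=[0.3409, -0.4692, 0.1300] → [0.0479, -0.0660, 0.1775, 0.8090, 0.5878, 0.0000]
J3: z=[0.4568, -0.6287, 0.6293] o=[0.2004, -0.2758, 0.4253] → [0.7148, -0.6352, -1.1535, 0.4568, -0.6287, 0.6293]
J4: z=[0.8099, 0.0014, -0.5865] o=[0.1184, -0.9591, 0.3106] → [-0.1403, 0.7152, -0.1920, 0.8099, 0.0014, -0.5865]
J5: z=[-0.3542, 0.7982, -0.4873] o=[-0.1340, -1.2844, -0.0388] → [0.2419, 0.4932, 0.6320, -0.3542, 0.7982, -0.4873]
J6: z=[0.2889, 0.5890, 0.7548] o=[-0.7922, -1.3781, 0.2862] → [-0.1799, -0.1083, 0.1533, 0.2889, 0.5890, 0.7548]
q̇ = J⁺·V = [0.1360, -0.5670, -0.5830, 0.8490, 0.5330, 0.1040]

0.1360 -0.5670 -0.5830 0.8490 0.5330 0.1040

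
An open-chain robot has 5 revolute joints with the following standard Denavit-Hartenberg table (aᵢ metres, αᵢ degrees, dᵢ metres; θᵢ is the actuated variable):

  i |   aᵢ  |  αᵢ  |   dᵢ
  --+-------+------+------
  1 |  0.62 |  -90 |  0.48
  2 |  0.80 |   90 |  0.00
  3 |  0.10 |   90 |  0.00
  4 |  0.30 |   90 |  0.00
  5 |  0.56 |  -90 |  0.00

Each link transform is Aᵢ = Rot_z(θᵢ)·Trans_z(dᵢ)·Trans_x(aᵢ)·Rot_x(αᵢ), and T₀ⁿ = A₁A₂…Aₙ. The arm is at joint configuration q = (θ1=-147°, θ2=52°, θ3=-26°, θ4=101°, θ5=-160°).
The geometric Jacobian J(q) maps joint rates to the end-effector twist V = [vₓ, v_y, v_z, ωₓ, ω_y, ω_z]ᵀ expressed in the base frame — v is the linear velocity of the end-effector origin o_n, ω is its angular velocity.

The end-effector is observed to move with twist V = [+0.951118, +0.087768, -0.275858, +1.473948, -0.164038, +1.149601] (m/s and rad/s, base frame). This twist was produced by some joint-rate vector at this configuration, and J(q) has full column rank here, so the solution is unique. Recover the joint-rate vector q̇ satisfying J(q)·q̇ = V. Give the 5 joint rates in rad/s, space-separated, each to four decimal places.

0.9720 0.5700 -0.6150 0.0380 -0.9400

o_n = [-0.8365, -0.6737, -0.4547]
J₁: ẑ×o_n = [0.6737, -0.8365, 0.0000], ω = ẑ
J2: z=[0.5446, -0.8387, 0.0000] o=[-0.5200, -0.3377, 0.4800] → [0.7839, 0.5091, -0.4484, 0.5446, -0.8387, 0.0000]
J3: z=[-0.6609, -0.4292, 0.6157] o=[-0.9330, -0.6059, -0.1504] → [0.1723, -0.1417, 0.0862, -0.6609, -0.4292, 0.6157]
J4: z=[-0.2632, 0.9008, 0.3454] o=[-1.0033, -0.5993, -0.2212] → [-0.1846, -0.0038, -0.1307, -0.2632, 0.9008, 0.3454]
J5: z=[-0.8160, -0.0168, -0.5778] o=[-1.1577, -0.7295, 0.0006] → [0.0399, -0.5571, -0.0401, -0.8160, -0.0168, -0.5778]
q̇ = J⁺·V = [0.9720, 0.5700, -0.6150, 0.0380, -0.9400]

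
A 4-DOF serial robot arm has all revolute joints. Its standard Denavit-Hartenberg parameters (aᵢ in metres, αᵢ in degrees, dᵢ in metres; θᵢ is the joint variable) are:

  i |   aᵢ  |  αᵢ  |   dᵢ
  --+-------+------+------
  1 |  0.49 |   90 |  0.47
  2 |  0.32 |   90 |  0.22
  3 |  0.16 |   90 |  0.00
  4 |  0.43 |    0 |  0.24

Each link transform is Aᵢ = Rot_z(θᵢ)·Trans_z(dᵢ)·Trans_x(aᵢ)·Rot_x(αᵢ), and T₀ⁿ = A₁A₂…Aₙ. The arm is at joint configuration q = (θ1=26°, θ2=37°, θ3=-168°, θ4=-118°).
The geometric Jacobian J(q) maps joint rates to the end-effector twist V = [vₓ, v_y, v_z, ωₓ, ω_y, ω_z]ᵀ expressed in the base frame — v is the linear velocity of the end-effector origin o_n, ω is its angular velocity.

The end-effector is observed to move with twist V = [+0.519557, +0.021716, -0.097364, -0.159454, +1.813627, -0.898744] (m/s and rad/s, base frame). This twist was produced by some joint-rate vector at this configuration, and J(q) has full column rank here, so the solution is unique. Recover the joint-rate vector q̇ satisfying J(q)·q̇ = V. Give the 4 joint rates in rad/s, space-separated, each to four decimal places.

-0.3030 -0.9380 0.8680 -0.7790

o_n = [0.6615, -0.1930, 0.9604]
J₁: ẑ×o_n = [0.1930, 0.6615, -0.0000], ω = ẑ
J2: z=[0.4384, -0.8988, 0.0000] o=[0.4404, 0.2148, 0.4700] → [-0.4408, -0.2150, 0.0199, 0.4384, -0.8988, 0.0000]
J3: z=[0.5409, 0.2638, -0.7986] o=[0.7665, 0.1291, 0.6626] → [-0.1787, -0.0772, -0.1465, 0.5409, 0.2638, -0.7986]
J4: z=[0.2796, -0.9519, -0.1251] o=[0.6396, 0.1042, 0.5684] → [-0.4104, -0.1123, -0.0623, 0.2796, -0.9519, -0.1251]
q̇ = J⁺·V = [-0.3030, -0.9380, 0.8680, -0.7790]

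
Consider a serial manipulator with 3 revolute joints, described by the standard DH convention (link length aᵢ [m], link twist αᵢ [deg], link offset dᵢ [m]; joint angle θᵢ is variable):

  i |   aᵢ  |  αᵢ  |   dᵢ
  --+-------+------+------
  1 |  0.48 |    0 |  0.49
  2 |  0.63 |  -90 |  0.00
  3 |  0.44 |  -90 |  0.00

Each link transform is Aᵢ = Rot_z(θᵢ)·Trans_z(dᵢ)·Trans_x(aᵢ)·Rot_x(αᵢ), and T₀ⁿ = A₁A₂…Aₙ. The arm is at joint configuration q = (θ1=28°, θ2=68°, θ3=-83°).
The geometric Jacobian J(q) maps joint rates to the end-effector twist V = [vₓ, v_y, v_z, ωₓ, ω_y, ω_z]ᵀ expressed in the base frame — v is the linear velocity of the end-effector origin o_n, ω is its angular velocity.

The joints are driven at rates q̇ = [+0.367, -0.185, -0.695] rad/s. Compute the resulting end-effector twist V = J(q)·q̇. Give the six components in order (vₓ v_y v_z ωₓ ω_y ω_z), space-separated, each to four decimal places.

-0.1747 -0.1593 0.0373 0.6912 0.0726 0.1820

o_n = [0.3524, 0.9052, 0.9267]
J₁: ẑ×o_n = [-0.9052, 0.3524, 0.0000], ω = ẑ
J2: z=[0.0000, 0.0000, 1.0000] o=[0.4238, 0.2253, 0.4900] → [-0.6799, -0.0715, 0.0000, 0.0000, 0.0000, 1.0000]
J3: z=[-0.9945, -0.1045, 0.0000] o=[0.3580, 0.8519, 0.4900] → [-0.0456, 0.4343, -0.0536, -0.9945, -0.1045, 0.0000]
V = J·q̇ = [-0.1747, -0.1593, 0.0373, 0.6912, 0.0726, 0.1820]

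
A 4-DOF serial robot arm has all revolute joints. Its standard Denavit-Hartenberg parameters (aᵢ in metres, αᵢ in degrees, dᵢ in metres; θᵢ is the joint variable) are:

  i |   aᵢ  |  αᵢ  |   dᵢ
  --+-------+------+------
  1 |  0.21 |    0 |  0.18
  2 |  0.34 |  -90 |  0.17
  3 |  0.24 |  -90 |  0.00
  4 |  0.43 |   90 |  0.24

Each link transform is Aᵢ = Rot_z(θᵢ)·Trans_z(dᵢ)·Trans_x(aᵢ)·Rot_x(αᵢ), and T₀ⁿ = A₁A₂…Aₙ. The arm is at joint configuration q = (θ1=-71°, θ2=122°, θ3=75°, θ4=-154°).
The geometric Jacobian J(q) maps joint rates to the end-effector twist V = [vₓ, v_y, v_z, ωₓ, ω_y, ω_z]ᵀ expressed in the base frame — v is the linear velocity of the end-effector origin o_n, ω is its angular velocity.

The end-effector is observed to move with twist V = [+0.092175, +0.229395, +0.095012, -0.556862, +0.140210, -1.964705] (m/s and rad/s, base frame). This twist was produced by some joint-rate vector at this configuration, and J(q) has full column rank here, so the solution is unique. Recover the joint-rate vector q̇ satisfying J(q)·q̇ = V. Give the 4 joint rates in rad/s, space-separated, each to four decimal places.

-0.9850 -0.9150 0.5210 0.2500

o_n = [-0.0339, -0.0253, 0.4294]
J₁: ẑ×o_n = [0.0253, -0.0339, 0.0000], ω = ẑ
J2: z=[0.0000, 0.0000, 1.0000] o=[0.0684, -0.1986, 0.1800] → [-0.1732, -0.1023, 0.0000, 0.0000, 0.0000, 1.0000]
J3: z=[-0.7771, 0.6293, 0.0000] o=[0.2823, 0.0657, 0.3500] → [0.0500, 0.0617, 0.2697, -0.7771, 0.6293, 0.0000]
J4: z=[-0.6079, -0.7507, -0.2588] o=[0.3214, 0.1139, 0.1182] → [-0.2696, 0.2811, -0.1821, -0.6079, -0.7507, -0.2588]
q̇ = J⁺·V = [-0.9850, -0.9150, 0.5210, 0.2500]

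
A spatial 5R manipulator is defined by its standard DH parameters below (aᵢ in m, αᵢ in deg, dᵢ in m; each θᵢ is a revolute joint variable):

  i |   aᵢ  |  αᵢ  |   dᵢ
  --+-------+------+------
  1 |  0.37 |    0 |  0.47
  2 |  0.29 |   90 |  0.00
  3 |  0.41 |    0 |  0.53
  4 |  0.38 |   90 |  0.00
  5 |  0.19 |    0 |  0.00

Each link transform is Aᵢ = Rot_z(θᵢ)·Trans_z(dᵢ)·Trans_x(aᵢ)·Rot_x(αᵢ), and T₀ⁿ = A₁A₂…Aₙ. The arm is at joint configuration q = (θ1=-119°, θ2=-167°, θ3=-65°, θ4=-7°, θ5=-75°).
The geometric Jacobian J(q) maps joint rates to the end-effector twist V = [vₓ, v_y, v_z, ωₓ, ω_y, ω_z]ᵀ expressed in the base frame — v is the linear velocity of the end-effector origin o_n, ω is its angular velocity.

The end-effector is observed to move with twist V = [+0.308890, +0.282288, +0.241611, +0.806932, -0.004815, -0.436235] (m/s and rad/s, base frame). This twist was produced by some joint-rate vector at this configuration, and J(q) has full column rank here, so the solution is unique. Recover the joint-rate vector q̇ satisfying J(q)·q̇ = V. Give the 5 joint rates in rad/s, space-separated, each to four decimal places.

-0.1990 -0.3080 0.5690 0.2080 -0.2290

o_n = [0.3179, 0.1537, -0.3098]
J₁: ẑ×o_n = [-0.1537, 0.3179, 0.0000], ω = ẑ
J2: z=[0.0000, 0.0000, 1.0000] o=[-0.1794, -0.3236, 0.4700] → [-0.4773, 0.4973, 0.0000, 0.0000, 0.0000, 1.0000]
J3: z=[0.9613, -0.2756, 0.0000] o=[-0.0994, -0.0448, 0.4700] → [0.2149, 0.7496, 0.3059, 0.9613, -0.2756, 0.0000]
J4: z=[0.9613, -0.2756, 0.0000] o=[0.4578, -0.0244, 0.0984] → [0.1125, 0.3924, 0.1326, 0.9613, -0.2756, 0.0000]
J5: z=[-0.2621, -0.9142, -0.3090] o=[0.4902, 0.0885, -0.2630] → [0.0629, 0.0410, -0.1745, -0.2621, -0.9142, -0.3090]
q̇ = J⁺·V = [-0.1990, -0.3080, 0.5690, 0.2080, -0.2290]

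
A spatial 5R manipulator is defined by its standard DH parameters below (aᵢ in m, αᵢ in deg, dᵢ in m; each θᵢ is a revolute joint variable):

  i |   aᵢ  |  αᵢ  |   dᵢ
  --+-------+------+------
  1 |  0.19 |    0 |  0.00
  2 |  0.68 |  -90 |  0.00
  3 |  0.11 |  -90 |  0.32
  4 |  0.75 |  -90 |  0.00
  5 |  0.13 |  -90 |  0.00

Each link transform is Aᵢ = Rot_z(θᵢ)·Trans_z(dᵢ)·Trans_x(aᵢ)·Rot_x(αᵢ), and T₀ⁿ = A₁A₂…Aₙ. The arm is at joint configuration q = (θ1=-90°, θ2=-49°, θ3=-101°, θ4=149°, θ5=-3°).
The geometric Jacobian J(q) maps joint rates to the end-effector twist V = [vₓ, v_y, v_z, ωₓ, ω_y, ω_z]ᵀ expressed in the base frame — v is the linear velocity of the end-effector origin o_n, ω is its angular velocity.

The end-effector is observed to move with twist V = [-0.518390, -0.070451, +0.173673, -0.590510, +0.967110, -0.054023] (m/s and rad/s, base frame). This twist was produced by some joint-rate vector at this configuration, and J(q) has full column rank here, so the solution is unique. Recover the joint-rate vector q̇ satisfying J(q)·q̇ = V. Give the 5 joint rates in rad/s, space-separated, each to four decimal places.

o_n = [-0.6984, -0.6207, -0.6310]
J₁: ẑ×o_n = [0.6207, -0.6984, 0.0000], ω = ẑ
J2: z=[0.0000, 0.0000, 1.0000] o=[0.0000, -0.1900, 0.0000] → [0.4307, -0.6984, 0.0000, 0.0000, 0.0000, 1.0000]
J3: z=[0.6561, -0.7547, 0.0000] o=[-0.5132, -0.6361, 0.0000] → [0.4762, 0.4140, -0.1296, 0.6561, -0.7547, 0.0000]
J4: z=[-0.7408, -0.6440, 0.1908] o=[-0.2874, -0.8639, 0.1080] → [0.4295, -0.6259, -0.4448, -0.7408, -0.6440, 0.1908]
J5: z=[0.4882, -0.7114, -0.5056] o=[-0.6334, -0.6528, -0.5231] → [0.0930, 0.0855, -0.0305, 0.4882, -0.7114, -0.5056]
q̇ = J⁺·V = [0.2310, -0.4860, -0.7290, -0.1470, -0.4530]

0.2310 -0.4860 -0.7290 -0.1470 -0.4530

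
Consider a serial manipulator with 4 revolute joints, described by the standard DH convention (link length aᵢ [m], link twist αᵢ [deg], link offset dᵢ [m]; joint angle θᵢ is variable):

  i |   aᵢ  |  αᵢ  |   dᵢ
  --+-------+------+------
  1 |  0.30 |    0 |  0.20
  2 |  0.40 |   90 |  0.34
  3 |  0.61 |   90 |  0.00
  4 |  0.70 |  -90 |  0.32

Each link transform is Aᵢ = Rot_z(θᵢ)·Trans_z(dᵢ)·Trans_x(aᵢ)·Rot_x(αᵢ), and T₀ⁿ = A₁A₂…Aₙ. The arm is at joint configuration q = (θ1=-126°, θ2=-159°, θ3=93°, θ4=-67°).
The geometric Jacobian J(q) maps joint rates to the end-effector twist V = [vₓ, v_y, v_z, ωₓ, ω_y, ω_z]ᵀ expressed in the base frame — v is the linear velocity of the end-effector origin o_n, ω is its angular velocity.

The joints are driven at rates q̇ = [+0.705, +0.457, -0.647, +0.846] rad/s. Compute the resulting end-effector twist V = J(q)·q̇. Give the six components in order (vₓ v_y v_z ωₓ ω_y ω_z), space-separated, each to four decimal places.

o_n = [-0.6245, 0.5744, 1.4390]
J₁: ẑ×o_n = [-0.5744, -0.6245, 0.0000], ω = ẑ
J2: z=[0.0000, 0.0000, 1.0000] o=[-0.1763, -0.2427, 0.2000] → [-0.8172, -0.4481, 0.0000, 0.0000, 0.0000, 1.0000]
J3: z=[0.9659, -0.2588, 0.0000] o=[-0.0728, 0.1437, 0.5400] → [-0.2327, -0.8684, 0.2733, 0.9659, -0.2588, 0.0000]
J4: z=[0.2585, 0.9646, 0.0523] o=[-0.0811, 0.1128, 1.1492] → [0.2555, -0.1034, 0.6435, 0.2585, 0.9646, 0.0523]
V = J·q̇ = [-0.4117, -0.1706, 0.3675, -0.4063, 0.9835, 1.2063]

-0.4117 -0.1706 0.3675 -0.4063 0.9835 1.2063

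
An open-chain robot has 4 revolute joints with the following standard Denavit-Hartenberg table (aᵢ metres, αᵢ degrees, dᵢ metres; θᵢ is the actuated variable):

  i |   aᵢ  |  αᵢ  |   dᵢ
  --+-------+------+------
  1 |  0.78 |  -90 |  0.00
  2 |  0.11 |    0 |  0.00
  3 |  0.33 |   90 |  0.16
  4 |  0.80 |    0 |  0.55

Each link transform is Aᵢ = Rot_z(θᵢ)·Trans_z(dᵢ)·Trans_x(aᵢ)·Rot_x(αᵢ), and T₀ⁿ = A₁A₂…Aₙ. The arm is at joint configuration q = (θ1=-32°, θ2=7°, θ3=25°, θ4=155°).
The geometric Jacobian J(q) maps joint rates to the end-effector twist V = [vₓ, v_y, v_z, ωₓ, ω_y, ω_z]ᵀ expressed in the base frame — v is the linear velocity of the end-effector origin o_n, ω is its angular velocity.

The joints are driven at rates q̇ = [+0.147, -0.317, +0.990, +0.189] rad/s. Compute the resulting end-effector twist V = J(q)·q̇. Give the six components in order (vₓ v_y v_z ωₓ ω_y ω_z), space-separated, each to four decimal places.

0.2745 -0.1865 0.0978 0.4416 0.5177 0.3073

o_n = [0.9811, -0.0257, 0.6624]
J₁: ẑ×o_n = [0.0257, 0.9811, -0.0000], ω = ẑ
J2: z=[0.5299, 0.8480, 0.0000] o=[0.6615, -0.4133, 0.0000] → [0.5617, -0.3510, -0.0656, 0.5299, 0.8480, 0.0000]
J3: z=[0.5299, 0.8480, 0.0000] o=[0.7541, -0.4712, -0.0134] → [0.5731, -0.3581, 0.0436, 0.5299, 0.8480, 0.0000]
J4: z=[0.4494, -0.2808, 0.8480] o=[1.0762, -0.4838, -0.1883] → [-0.6274, -0.4629, 0.1792, 0.4494, -0.2808, 0.8480]
V = J·q̇ = [0.2745, -0.1865, 0.0978, 0.4416, 0.5177, 0.3073]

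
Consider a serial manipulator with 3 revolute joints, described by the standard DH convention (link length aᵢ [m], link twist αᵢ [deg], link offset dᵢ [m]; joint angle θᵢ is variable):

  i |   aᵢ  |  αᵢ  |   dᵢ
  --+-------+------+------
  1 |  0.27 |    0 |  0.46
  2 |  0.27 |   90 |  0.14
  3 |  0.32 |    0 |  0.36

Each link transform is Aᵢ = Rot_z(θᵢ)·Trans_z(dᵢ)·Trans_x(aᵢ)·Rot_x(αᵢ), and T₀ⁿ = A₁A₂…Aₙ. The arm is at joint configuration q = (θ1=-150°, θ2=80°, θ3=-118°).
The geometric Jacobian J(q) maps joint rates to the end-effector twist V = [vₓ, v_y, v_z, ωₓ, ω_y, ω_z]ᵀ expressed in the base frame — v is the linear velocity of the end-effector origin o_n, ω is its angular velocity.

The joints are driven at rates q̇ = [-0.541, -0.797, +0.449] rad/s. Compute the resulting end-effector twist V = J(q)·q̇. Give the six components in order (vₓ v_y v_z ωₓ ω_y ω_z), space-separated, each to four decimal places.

-0.3450 0.4051 -0.0675 -0.4219 -0.1536 -1.3380

o_n = [-0.5312, -0.3707, 0.3175]
J₁: ẑ×o_n = [0.3707, -0.5312, 0.0000], ω = ẑ
J2: z=[0.0000, 0.0000, 1.0000] o=[-0.2338, -0.1350, 0.4600] → [0.2357, -0.2973, 0.0000, 0.0000, 0.0000, 1.0000]
J3: z=[-0.9397, -0.3420, 0.0000] o=[-0.1415, -0.3887, 0.6000] → [0.0966, -0.2655, -0.1502, -0.9397, -0.3420, 0.0000]
V = J·q̇ = [-0.3450, 0.4051, -0.0675, -0.4219, -0.1536, -1.3380]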